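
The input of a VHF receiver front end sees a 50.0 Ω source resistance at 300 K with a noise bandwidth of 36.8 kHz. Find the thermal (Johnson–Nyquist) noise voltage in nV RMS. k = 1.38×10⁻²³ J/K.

175 nV

V_n = √(4kTRB)
4kTRB = 4 × 1.38×10⁻²³ × 300 × 5.00×10¹ × 3.68×10⁴ = 3.05×10⁻¹⁴ V²
V_n = √(3.05×10⁻¹⁴) = 1.75×10⁻⁷ V = 175 nV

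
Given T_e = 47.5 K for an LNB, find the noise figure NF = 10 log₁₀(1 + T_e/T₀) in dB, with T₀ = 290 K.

0.659 dB

F = 1 + T_e/T₀ = 1 + 47.5/290 = 1.16379
NF = 10 log₁₀(1.16379) = 0.659 dB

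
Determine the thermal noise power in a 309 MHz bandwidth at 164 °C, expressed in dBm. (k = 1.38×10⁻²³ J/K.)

−87.3 dBm

T = 164 °C + 273.15 = 437.15 K
P_n = kTB = 1.38×10⁻²³ × 437.15 × 3.09×10⁸ = 1.86×10⁻¹² W
In dBm: 10 log₁₀(1.86×10⁻¹² / 10⁻³) = −87.3 dBm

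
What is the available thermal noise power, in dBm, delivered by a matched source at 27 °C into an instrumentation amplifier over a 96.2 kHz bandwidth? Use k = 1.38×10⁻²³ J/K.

−124.0 dBm

T = 27 °C + 273.15 = 300.15 K
P_n = kTB = 1.38×10⁻²³ × 300.15 × 9.62×10⁴ = 3.98×10⁻¹⁶ W
In dBm: 10 log₁₀(3.98×10⁻¹⁶ / 10⁻³) = −124.0 dBm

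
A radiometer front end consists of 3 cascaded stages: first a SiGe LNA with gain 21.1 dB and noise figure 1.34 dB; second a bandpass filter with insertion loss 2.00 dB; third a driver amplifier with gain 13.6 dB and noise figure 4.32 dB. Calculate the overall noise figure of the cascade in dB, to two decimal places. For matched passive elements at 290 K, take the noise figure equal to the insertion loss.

1.42 dB

Convert to linear (a loss of L dB is a gain of −L dB): F_i = 10^(NF_i/10), G_i = 10^(G_i,dB/10)
  Stage 1: F_1 = 10^(1.34/10) = 1.361, G_1 = 10^(21.1/10) = 128.8
  Stage 2: F_2 = 10^(2.00/10) = 1.585, G_2 = 10^(−2.00/10) = 0.6310
  Stage 3: F_3 = 10^(4.32/10) = 2.704, G_3 = 10^(13.6/10) = 22.91
Friis cascade:
  F = 1.361 + (1.585 − 1)/128.8 + (2.704 − 1)/81.28 = 1.387
NF = 10 log₁₀(1.387) = 1.42 dB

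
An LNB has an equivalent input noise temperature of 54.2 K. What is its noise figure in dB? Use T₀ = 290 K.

F = 1 + T_e/T₀ = 1 + 54.2/290 = 1.1869
NF = 10 log₁₀(1.1869) = 0.744 dB

0.744 dB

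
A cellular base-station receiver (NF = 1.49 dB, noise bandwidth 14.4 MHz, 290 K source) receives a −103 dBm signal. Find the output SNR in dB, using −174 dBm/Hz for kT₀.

Noise floor: N = −174 + 10 log₁₀(B) + NF
10 log₁₀(1.44×10⁷) = 71.58 dB
N = −174 + 71.58 + 1.49 = −100.93 dBm
SNR = P_sig − N = −103 − (−100.93) = −2.07 dB → −2.1 dB

−2.1 dB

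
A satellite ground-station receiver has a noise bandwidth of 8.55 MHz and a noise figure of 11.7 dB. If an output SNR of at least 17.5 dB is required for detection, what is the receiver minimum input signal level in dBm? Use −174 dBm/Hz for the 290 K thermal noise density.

Sensitivity = −174 + 10 log₁₀(B) + NF + SNR_min
= −174 + 69.32 + 11.7 + 17.5
= −75.48 dBm → −75.5 dBm

−75.5 dBm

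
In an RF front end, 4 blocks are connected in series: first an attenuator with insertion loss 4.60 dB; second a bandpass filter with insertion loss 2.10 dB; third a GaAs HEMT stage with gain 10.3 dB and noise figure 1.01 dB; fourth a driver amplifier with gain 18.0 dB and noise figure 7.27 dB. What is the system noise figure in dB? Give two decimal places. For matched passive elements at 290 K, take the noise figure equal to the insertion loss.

Convert to linear (a loss of L dB is a gain of −L dB): F_i = 10^(NF_i/10), G_i = 10^(G_i,dB/10)
  Stage 1: F_1 = 10^(4.60/10) = 2.884, G_1 = 10^(−4.60/10) = 0.3467
  Stage 2: F_2 = 10^(2.10/10) = 1.622, G_2 = 10^(−2.10/10) = 0.6166
  Stage 3: F_3 = 10^(1.01/10) = 1.262, G_3 = 10^(10.3/10) = 10.72
  Stage 4: F_4 = 10^(7.27/10) = 5.333, G_4 = 10^(18.0/10) = 63.10
Friis cascade:
  F = 2.884 + (1.622 − 1)/0.3467 + (1.262 − 1)/0.2138 + (5.333 − 1)/2.291 = 7.794
NF = 10 log₁₀(7.794) = 8.92 dB

8.92 dB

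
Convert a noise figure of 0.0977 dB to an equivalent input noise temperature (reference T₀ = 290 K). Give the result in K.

F = 10^(0.0977/10) = 1.02275
T_e = (F − 1)·T₀ = (1.02275 − 1) × 290 = 6.60 K

6.60 K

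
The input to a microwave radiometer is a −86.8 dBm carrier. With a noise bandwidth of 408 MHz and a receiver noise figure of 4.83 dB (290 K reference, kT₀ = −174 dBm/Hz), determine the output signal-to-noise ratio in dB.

−3.7 dB

Noise floor: N = −174 + 10 log₁₀(B) + NF
10 log₁₀(4.08×10⁸) = 86.11 dB
N = −174 + 86.11 + 4.83 = −83.06 dBm
SNR = P_sig − N = −86.8 − (−83.06) = −3.74 dB → −3.7 dB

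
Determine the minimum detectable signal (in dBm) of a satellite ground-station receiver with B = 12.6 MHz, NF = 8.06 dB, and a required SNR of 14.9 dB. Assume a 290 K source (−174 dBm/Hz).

−80.0 dBm

Sensitivity = −174 + 10 log₁₀(B) + NF + SNR_min
= −174 + 71 + 8.06 + 14.9
= −80.04 dBm → −80.0 dBm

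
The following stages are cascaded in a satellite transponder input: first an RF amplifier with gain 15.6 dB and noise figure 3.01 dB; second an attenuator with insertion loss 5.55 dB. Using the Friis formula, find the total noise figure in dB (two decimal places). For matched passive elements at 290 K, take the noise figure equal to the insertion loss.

Convert to linear (a loss of L dB is a gain of −L dB): F_i = 10^(NF_i/10), G_i = 10^(G_i,dB/10)
  Stage 1: F_1 = 10^(3.01/10) = 2.000, G_1 = 10^(15.6/10) = 36.31
  Stage 2: F_2 = 10^(5.55/10) = 3.589, G_2 = 10^(−5.55/10) = 0.2786
Friis cascade:
  F = 2.000 + (3.589 − 1)/36.31 = 2.071
NF = 10 log₁₀(2.071) = 3.16 dB

3.16 dB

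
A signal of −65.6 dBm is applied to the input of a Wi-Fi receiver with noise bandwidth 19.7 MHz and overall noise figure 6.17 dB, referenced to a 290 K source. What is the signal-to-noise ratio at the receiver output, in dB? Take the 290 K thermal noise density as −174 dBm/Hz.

29.3 dB

Noise floor: N = −174 + 10 log₁₀(B) + NF
10 log₁₀(1.97×10⁷) = 72.94 dB
N = −174 + 72.94 + 6.17 = −94.89 dBm
SNR = P_sig − N = −65.6 − (−94.89) = 29.29 dB → 29.3 dB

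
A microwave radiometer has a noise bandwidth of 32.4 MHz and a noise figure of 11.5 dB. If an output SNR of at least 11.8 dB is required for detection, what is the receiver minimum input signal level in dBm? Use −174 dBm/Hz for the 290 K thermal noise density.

Sensitivity = −174 + 10 log₁₀(B) + NF + SNR_min
= −174 + 75.11 + 11.5 + 11.8
= −75.59 dBm → −75.6 dBm

−75.6 dBm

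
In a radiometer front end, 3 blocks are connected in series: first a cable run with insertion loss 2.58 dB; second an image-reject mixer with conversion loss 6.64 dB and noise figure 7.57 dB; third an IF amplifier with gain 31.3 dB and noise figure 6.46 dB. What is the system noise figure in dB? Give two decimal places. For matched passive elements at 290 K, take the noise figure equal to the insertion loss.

Convert to linear (a loss of L dB is a gain of −L dB): F_i = 10^(NF_i/10), G_i = 10^(G_i,dB/10)
  Stage 1: F_1 = 10^(2.58/10) = 1.811, G_1 = 10^(−2.58/10) = 0.5521
  Stage 2: F_2 = 10^(7.57/10) = 5.715, G_2 = 10^(−6.64/10) = 0.2168
  Stage 3: F_3 = 10^(6.46/10) = 4.426, G_3 = 10^(31.3/10) = 1349
Friis cascade:
  F = 1.811 + (5.715 − 1)/0.5521 + (4.426 − 1)/0.1197 = 38.98
NF = 10 log₁₀(38.98) = 15.91 dB

15.91 dB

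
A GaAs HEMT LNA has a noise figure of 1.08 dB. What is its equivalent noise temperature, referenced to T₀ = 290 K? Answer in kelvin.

81.9 K

F = 10^(1.08/10) = 1.28233
T_e = (F − 1)·T₀ = (1.28233 − 1) × 290 = 81.9 K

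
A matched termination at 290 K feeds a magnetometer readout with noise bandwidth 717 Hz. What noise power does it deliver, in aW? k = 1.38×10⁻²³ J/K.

2.87 aW

P_n = kTB = 1.38×10⁻²³ × 290 × 7.17×10² = 2.87×10⁻¹⁸ W = 2.87 aW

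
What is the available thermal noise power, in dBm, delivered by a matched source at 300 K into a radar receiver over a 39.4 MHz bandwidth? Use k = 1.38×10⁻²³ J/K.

P_n = kTB = 1.38×10⁻²³ × 300 × 3.94×10⁷ = 1.63×10⁻¹³ W
In dBm: 10 log₁₀(1.63×10⁻¹³ / 10⁻³) = −97.9 dBm

−97.9 dBm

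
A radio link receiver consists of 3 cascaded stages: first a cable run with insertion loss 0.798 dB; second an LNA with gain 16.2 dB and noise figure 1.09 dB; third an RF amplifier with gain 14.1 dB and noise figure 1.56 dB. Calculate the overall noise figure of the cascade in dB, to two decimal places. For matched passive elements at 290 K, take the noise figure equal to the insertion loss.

Convert to linear (a loss of L dB is a gain of −L dB): F_i = 10^(NF_i/10), G_i = 10^(G_i,dB/10)
  Stage 1: F_1 = 10^(0.798/10) = 1.202, G_1 = 10^(−0.798/10) = 0.8321
  Stage 2: F_2 = 10^(1.09/10) = 1.285, G_2 = 10^(16.2/10) = 41.69
  Stage 3: F_3 = 10^(1.56/10) = 1.432, G_3 = 10^(14.1/10) = 25.70
Friis cascade:
  F = 1.202 + (1.285 − 1)/0.8321 + (1.432 − 1)/34.69 = 1.557
NF = 10 log₁₀(1.557) = 1.92 dB

1.92 dB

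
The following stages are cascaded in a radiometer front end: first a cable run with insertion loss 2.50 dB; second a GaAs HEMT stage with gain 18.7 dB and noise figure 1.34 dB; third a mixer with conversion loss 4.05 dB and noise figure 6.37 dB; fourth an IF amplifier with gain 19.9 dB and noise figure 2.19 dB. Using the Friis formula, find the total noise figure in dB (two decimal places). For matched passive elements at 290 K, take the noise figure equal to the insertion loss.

Convert to linear (a loss of L dB is a gain of −L dB): F_i = 10^(NF_i/10), G_i = 10^(G_i,dB/10)
  Stage 1: F_1 = 10^(2.50/10) = 1.778, G_1 = 10^(−2.50/10) = 0.5623
  Stage 2: F_2 = 10^(1.34/10) = 1.361, G_2 = 10^(18.7/10) = 74.13
  Stage 3: F_3 = 10^(6.37/10) = 4.335, G_3 = 10^(−4.05/10) = 0.3936
  Stage 4: F_4 = 10^(2.19/10) = 1.656, G_4 = 10^(19.9/10) = 97.72
Friis cascade:
  F = 1.778 + (1.361 − 1)/0.5623 + (4.335 − 1)/41.69 + (1.656 − 1)/16.41 = 2.541
NF = 10 log₁₀(2.541) = 4.05 dB

4.05 dB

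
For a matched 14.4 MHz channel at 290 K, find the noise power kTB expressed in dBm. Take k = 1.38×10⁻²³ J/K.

P_n = kTB = 1.38×10⁻²³ × 290 × 1.44×10⁷ = 5.76×10⁻¹⁴ W
In dBm: 10 log₁₀(5.76×10⁻¹⁴ / 10⁻³) = −102.4 dBm

−102.4 dBm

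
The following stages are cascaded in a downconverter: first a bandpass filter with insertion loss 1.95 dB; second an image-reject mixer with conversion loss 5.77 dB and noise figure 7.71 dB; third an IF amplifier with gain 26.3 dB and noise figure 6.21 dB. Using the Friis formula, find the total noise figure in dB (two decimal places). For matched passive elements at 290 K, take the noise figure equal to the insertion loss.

Convert to linear (a loss of L dB is a gain of −L dB): F_i = 10^(NF_i/10), G_i = 10^(G_i,dB/10)
  Stage 1: F_1 = 10^(1.95/10) = 1.567, G_1 = 10^(−1.95/10) = 0.6383
  Stage 2: F_2 = 10^(7.71/10) = 5.902, G_2 = 10^(−5.77/10) = 0.2649
  Stage 3: F_3 = 10^(6.21/10) = 4.178, G_3 = 10^(26.3/10) = 426.6
Friis cascade:
  F = 1.567 + (5.902 − 1)/0.6383 + (4.178 − 1)/0.1690 = 28.05
NF = 10 log₁₀(28.05) = 14.48 dB

14.48 dB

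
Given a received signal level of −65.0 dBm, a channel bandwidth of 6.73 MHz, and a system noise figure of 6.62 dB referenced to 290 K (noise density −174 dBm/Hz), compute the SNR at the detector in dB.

34.1 dB

Noise floor: N = −174 + 10 log₁₀(B) + NF
10 log₁₀(6.73×10⁶) = 68.28 dB
N = −174 + 68.28 + 6.62 = −99.10 dBm
SNR = P_sig − N = −65.0 − (−99.10) = 34.10 dB → 34.1 dB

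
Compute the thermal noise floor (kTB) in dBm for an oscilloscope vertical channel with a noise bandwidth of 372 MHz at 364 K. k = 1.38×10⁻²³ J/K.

−87.3 dBm

P_n = kTB = 1.38×10⁻²³ × 364 × 3.72×10⁸ = 1.87×10⁻¹² W
In dBm: 10 log₁₀(1.87×10⁻¹² / 10⁻³) = −87.3 dBm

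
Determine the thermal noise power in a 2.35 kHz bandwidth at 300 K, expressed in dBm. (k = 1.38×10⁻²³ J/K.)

P_n = kTB = 1.38×10⁻²³ × 300 × 2.35×10³ = 9.73×10⁻¹⁸ W
In dBm: 10 log₁₀(9.73×10⁻¹⁸ / 10⁻³) = −140.1 dBm

−140.1 dBm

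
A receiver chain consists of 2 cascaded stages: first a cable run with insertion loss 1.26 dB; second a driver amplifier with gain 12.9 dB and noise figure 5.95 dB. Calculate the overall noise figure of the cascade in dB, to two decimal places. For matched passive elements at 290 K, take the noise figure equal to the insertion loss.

Convert to linear (a loss of L dB is a gain of −L dB): F_i = 10^(NF_i/10), G_i = 10^(G_i,dB/10)
  Stage 1: F_1 = 10^(1.26/10) = 1.337, G_1 = 10^(−1.26/10) = 0.7482
  Stage 2: F_2 = 10^(5.95/10) = 3.936, G_2 = 10^(12.9/10) = 19.50
Friis cascade:
  F = 1.337 + (3.936 − 1)/0.7482 = 5.260
NF = 10 log₁₀(5.260) = 7.21 dB

7.21 dB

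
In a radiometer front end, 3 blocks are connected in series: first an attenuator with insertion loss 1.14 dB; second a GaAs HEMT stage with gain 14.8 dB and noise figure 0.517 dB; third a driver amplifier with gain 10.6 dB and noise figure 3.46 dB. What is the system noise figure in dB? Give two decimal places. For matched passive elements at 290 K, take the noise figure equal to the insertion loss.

Convert to linear (a loss of L dB is a gain of −L dB): F_i = 10^(NF_i/10), G_i = 10^(G_i,dB/10)
  Stage 1: F_1 = 10^(1.14/10) = 1.300, G_1 = 10^(−1.14/10) = 0.7691
  Stage 2: F_2 = 10^(0.517/10) = 1.126, G_2 = 10^(14.8/10) = 30.20
  Stage 3: F_3 = 10^(3.46/10) = 2.218, G_3 = 10^(10.6/10) = 11.48
Friis cascade:
  F = 1.300 + (1.126 − 1)/0.7691 + (2.218 − 1)/23.23 = 1.517
NF = 10 log₁₀(1.517) = 1.81 dB

1.81 dB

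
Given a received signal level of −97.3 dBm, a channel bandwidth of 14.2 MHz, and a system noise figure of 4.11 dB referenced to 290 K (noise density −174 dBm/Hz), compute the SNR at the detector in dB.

Noise floor: N = −174 + 10 log₁₀(B) + NF
10 log₁₀(1.42×10⁷) = 71.52 dB
N = −174 + 71.52 + 4.11 = −98.37 dBm
SNR = P_sig − N = −97.3 − (−98.37) = 1.07 dB → 1.1 dB

1.1 dB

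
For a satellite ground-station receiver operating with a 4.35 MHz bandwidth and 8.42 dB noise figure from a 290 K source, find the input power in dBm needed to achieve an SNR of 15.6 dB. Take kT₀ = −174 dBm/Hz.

−83.6 dBm

Sensitivity = −174 + 10 log₁₀(B) + NF + SNR_min
= −174 + 66.38 + 8.42 + 15.6
= −83.60 dBm → −83.6 dBm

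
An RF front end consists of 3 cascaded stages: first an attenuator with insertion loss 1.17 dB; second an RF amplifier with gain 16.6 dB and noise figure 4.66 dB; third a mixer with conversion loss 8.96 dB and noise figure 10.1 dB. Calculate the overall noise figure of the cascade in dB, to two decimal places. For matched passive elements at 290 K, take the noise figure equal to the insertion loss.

6.12 dB

Convert to linear (a loss of L dB is a gain of −L dB): F_i = 10^(NF_i/10), G_i = 10^(G_i,dB/10)
  Stage 1: F_1 = 10^(1.17/10) = 1.309, G_1 = 10^(−1.17/10) = 0.7638
  Stage 2: F_2 = 10^(4.66/10) = 2.924, G_2 = 10^(16.6/10) = 45.71
  Stage 3: F_3 = 10^(10.1/10) = 10.23, G_3 = 10^(−8.96/10) = 0.1271
Friis cascade:
  F = 1.309 + (2.924 − 1)/0.7638 + (10.23 − 1)/34.91 = 4.093
NF = 10 log₁₀(4.093) = 6.12 dB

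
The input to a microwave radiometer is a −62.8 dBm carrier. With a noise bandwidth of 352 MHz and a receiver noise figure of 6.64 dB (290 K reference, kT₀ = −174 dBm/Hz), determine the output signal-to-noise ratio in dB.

Noise floor: N = −174 + 10 log₁₀(B) + NF
10 log₁₀(3.52×10⁸) = 85.47 dB
N = −174 + 85.47 + 6.64 = −81.89 dBm
SNR = P_sig − N = −62.8 − (−81.89) = 19.09 dB → 19.1 dB

19.1 dB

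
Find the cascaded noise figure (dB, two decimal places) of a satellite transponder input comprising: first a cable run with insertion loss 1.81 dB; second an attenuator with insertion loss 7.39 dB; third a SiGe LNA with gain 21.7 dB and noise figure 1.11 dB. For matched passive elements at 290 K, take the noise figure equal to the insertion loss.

Convert to linear (a loss of L dB is a gain of −L dB): F_i = 10^(NF_i/10), G_i = 10^(G_i,dB/10)
  Stage 1: F_1 = 10^(1.81/10) = 1.517, G_1 = 10^(−1.81/10) = 0.6592
  Stage 2: F_2 = 10^(7.39/10) = 5.483, G_2 = 10^(−7.39/10) = 0.1824
  Stage 3: F_3 = 10^(1.11/10) = 1.291, G_3 = 10^(21.7/10) = 147.9
Friis cascade:
  F = 1.517 + (5.483 − 1)/0.6592 + (1.291 − 1)/0.1202 = 10.74
NF = 10 log₁₀(10.74) = 10.31 dB

10.31 dB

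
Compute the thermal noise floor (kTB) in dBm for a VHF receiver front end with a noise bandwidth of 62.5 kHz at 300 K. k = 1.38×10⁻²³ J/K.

−125.9 dBm

P_n = kTB = 1.38×10⁻²³ × 300 × 6.25×10⁴ = 2.59×10⁻¹⁶ W
In dBm: 10 log₁₀(2.59×10⁻¹⁶ / 10⁻³) = −125.9 dBm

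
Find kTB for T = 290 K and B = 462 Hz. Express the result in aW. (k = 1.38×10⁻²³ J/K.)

P_n = kTB = 1.38×10⁻²³ × 290 × 4.62×10² = 1.85×10⁻¹⁸ W = 1.85 aW

1.85 aW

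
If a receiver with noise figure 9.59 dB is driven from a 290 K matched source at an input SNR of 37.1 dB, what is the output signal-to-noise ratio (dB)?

27.51 dB

By definition F = SNR_in/SNR_out, so in dB: SNR_out = SNR_in − NF
SNR_out = 37.1 − 9.59 = 27.51 dB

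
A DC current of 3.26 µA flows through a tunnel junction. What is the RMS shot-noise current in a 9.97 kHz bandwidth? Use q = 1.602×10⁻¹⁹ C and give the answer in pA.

102 pA

I_n = √(2qI·B)
2qI·B = 2 × 1.602×10⁻¹⁹ × 3.26×10⁻⁶ × 9.97×10³ = 1.04×10⁻²⁰ A²
I_n = √(1.04×10⁻²⁰) = 1.02×10⁻¹⁰ A = 102 pA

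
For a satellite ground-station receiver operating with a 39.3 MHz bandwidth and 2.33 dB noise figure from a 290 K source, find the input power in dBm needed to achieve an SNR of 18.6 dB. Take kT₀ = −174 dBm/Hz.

−77.1 dBm

Sensitivity = −174 + 10 log₁₀(B) + NF + SNR_min
= −174 + 75.94 + 2.33 + 18.6
= −77.13 dBm → −77.1 dBm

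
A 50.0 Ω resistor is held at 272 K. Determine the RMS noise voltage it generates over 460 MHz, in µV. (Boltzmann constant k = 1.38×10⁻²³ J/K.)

V_n = √(4kTRB)
4kTRB = 4 × 1.38×10⁻²³ × 272 × 5.00×10¹ × 4.60×10⁸ = 3.45×10⁻¹⁰ V²
V_n = √(3.45×10⁻¹⁰) = 1.86×10⁻⁵ V = 18.6 µV

18.6 µV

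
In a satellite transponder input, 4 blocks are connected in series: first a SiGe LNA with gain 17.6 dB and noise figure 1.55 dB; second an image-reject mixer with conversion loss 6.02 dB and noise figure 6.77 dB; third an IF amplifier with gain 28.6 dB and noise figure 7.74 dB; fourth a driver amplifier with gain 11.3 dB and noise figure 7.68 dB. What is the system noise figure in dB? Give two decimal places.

2.64 dB

Convert to linear (a loss of L dB is a gain of −L dB): F_i = 10^(NF_i/10), G_i = 10^(G_i,dB/10)
  Stage 1: F_1 = 10^(1.55/10) = 1.429, G_1 = 10^(17.6/10) = 57.54
  Stage 2: F_2 = 10^(6.77/10) = 4.753, G_2 = 10^(−6.02/10) = 0.2500
  Stage 3: F_3 = 10^(7.74/10) = 5.943, G_3 = 10^(28.6/10) = 724.4
  Stage 4: F_4 = 10^(7.68/10) = 5.861, G_4 = 10^(11.3/10) = 13.49
Friis cascade:
  F = 1.429 + (4.753 − 1)/57.54 + (5.943 − 1)/14.39 + (5.861 − 1)/1.042×10⁴ = 1.838
NF = 10 log₁₀(1.838) = 2.64 dB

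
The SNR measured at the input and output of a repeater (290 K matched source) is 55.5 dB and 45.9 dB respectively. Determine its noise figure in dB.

9.6 dB

NF (dB) = SNR_in(dB) − SNR_out(dB) when the source is at T₀
NF = 55.5 − 45.9 = 9.6 dB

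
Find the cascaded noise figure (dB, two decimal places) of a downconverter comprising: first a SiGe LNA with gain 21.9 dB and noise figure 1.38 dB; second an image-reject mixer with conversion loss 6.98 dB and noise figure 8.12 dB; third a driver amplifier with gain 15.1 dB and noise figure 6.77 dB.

Convert to linear (a loss of L dB is a gain of −L dB): F_i = 10^(NF_i/10), G_i = 10^(G_i,dB/10)
  Stage 1: F_1 = 10^(1.38/10) = 1.374, G_1 = 10^(21.9/10) = 154.9
  Stage 2: F_2 = 10^(8.12/10) = 6.486, G_2 = 10^(−6.98/10) = 0.2004
  Stage 3: F_3 = 10^(6.77/10) = 4.753, G_3 = 10^(15.1/10) = 32.36
Friis cascade:
  F = 1.374 + (6.486 − 1)/154.9 + (4.753 − 1)/31.05 = 1.530
NF = 10 log₁₀(1.530) = 1.85 dB

1.85 dB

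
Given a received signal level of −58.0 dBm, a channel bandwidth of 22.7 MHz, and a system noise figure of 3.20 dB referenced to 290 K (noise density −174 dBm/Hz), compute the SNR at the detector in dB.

39.2 dB

Noise floor: N = −174 + 10 log₁₀(B) + NF
10 log₁₀(2.27×10⁷) = 73.56 dB
N = −174 + 73.56 + 3.20 = −97.24 dBm
SNR = P_sig − N = −58.0 − (−97.24) = 39.24 dB → 39.2 dB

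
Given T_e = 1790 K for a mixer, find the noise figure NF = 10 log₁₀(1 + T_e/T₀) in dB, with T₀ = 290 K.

F = 1 + T_e/T₀ = 1 + 1790/290 = 7.17241
NF = 10 log₁₀(7.17241) = 8.56 dB

8.56 dB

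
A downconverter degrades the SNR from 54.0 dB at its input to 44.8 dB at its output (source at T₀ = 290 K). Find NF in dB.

NF (dB) = SNR_in(dB) − SNR_out(dB) when the source is at T₀
NF = 54.0 − 44.8 = 9.2 dB

9.2 dB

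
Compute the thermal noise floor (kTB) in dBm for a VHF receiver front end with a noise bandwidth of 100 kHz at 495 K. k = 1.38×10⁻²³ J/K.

−121.7 dBm

P_n = kTB = 1.38×10⁻²³ × 495 × 1.00×10⁵ = 6.83×10⁻¹⁶ W
In dBm: 10 log₁₀(6.83×10⁻¹⁶ / 10⁻³) = −121.7 dBm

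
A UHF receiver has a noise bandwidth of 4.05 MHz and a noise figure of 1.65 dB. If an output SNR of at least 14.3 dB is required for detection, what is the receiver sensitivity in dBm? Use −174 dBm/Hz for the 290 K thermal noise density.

−92.0 dBm

Sensitivity = −174 + 10 log₁₀(B) + NF + SNR_min
= −174 + 66.07 + 1.65 + 14.3
= −91.98 dBm → −92.0 dBm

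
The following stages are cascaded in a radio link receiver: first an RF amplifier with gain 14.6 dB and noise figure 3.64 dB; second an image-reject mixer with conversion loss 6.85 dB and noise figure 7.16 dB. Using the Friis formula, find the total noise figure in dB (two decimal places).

Convert to linear (a loss of L dB is a gain of −L dB): F_i = 10^(NF_i/10), G_i = 10^(G_i,dB/10)
  Stage 1: F_1 = 10^(3.64/10) = 2.312, G_1 = 10^(14.6/10) = 28.84
  Stage 2: F_2 = 10^(7.16/10) = 5.200, G_2 = 10^(−6.85/10) = 0.2065
Friis cascade:
  F = 2.312 + (5.200 − 1)/28.84 = 2.458
NF = 10 log₁₀(2.458) = 3.91 dB

3.91 dB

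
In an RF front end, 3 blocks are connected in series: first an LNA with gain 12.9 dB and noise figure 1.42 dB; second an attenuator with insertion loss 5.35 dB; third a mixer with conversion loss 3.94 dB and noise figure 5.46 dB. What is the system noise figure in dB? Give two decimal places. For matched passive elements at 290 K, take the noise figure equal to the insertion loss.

2.91 dB

Convert to linear (a loss of L dB is a gain of −L dB): F_i = 10^(NF_i/10), G_i = 10^(G_i,dB/10)
  Stage 1: F_1 = 10^(1.42/10) = 1.387, G_1 = 10^(12.9/10) = 19.50
  Stage 2: F_2 = 10^(5.35/10) = 3.428, G_2 = 10^(−5.35/10) = 0.2917
  Stage 3: F_3 = 10^(5.46/10) = 3.516, G_3 = 10^(−3.94/10) = 0.4036
Friis cascade:
  F = 1.387 + (3.428 − 1)/19.50 + (3.516 − 1)/5.689 = 1.953
NF = 10 log₁₀(1.953) = 2.91 dB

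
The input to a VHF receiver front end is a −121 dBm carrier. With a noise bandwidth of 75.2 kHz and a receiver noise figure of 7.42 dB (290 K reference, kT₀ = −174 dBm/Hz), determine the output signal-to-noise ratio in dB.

Noise floor: N = −174 + 10 log₁₀(B) + NF
10 log₁₀(7.52×10⁴) = 48.76 dB
N = −174 + 48.76 + 7.42 = −117.82 dBm
SNR = P_sig − N = −121 − (−117.82) = −3.18 dB → −3.2 dB

−3.2 dB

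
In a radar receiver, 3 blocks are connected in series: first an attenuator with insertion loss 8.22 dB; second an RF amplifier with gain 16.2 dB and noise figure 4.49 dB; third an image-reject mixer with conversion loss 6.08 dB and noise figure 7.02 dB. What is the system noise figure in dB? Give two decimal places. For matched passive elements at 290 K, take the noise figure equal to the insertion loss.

12.86 dB

Convert to linear (a loss of L dB is a gain of −L dB): F_i = 10^(NF_i/10), G_i = 10^(G_i,dB/10)
  Stage 1: F_1 = 10^(8.22/10) = 6.637, G_1 = 10^(−8.22/10) = 0.1507
  Stage 2: F_2 = 10^(4.49/10) = 2.812, G_2 = 10^(16.2/10) = 41.69
  Stage 3: F_3 = 10^(7.02/10) = 5.035, G_3 = 10^(−6.08/10) = 0.2466
Friis cascade:
  F = 6.637 + (2.812 − 1)/0.1507 + (5.035 − 1)/6.281 = 19.31
NF = 10 log₁₀(19.31) = 12.86 dB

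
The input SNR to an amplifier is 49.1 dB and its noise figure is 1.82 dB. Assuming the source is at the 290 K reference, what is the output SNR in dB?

By definition F = SNR_in/SNR_out, so in dB: SNR_out = SNR_in − NF
SNR_out = 49.1 − 1.82 = 47.28 dB

47.28 dB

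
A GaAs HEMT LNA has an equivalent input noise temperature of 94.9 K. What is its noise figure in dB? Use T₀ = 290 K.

1.23 dB

F = 1 + T_e/T₀ = 1 + 94.9/290 = 1.32724
NF = 10 log₁₀(1.32724) = 1.23 dB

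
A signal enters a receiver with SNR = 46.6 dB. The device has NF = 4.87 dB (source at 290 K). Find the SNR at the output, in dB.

By definition F = SNR_in/SNR_out, so in dB: SNR_out = SNR_in − NF
SNR_out = 46.6 − 4.87 = 41.73 dB

41.73 dB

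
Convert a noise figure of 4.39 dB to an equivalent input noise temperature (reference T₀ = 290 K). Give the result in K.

507 K

F = 10^(4.39/10) = 2.74789
T_e = (F − 1)·T₀ = (2.74789 − 1) × 290 = 507 K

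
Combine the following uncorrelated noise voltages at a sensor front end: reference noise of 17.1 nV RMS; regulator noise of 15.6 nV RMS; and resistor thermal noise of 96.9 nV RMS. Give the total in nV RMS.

Uncorrelated sources add in power (mean-square): V_tot = √(ΣV_i²)
V_tot = √[(1.71×10⁻⁸)² + (1.56×10⁻⁸)² + (9.69×10⁻⁸)²] = 9.96×10⁻⁸ V = 99.6 nV

99.6 nV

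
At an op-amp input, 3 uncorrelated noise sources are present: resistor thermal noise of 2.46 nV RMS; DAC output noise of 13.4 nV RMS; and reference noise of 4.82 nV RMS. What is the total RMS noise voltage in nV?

Uncorrelated sources add in power (mean-square): V_tot = √(ΣV_i²)
V_tot = √[(2.46×10⁻⁹)² + (1.34×10⁻⁸)² + (4.82×10⁻⁹)²] = 1.45×10⁻⁸ V = 14.5 nV

14.5 nV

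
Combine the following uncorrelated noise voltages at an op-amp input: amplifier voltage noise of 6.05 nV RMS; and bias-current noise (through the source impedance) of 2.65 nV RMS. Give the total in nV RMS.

6.60 nV

Uncorrelated sources add in power (mean-square): V_tot = √(ΣV_i²)
V_tot = √[(6.05×10⁻⁹)² + (2.65×10⁻⁹)²] = 6.60×10⁻⁹ V = 6.60 nV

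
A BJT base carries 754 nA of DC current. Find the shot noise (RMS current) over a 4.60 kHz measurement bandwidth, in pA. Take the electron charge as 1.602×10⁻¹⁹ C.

33.3 pA

I_n = √(2qI·B)
2qI·B = 2 × 1.602×10⁻¹⁹ × 7.54×10⁻⁷ × 4.60×10³ = 1.11×10⁻²¹ A²
I_n = √(1.11×10⁻²¹) = 3.33×10⁻¹¹ A = 33.3 pA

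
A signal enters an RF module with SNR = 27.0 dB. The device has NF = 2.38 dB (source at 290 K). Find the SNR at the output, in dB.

24.62 dB

By definition F = SNR_in/SNR_out, so in dB: SNR_out = SNR_in − NF
SNR_out = 27.0 − 2.38 = 24.62 dB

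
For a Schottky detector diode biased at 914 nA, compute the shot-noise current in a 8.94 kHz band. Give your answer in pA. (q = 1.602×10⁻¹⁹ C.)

I_n = √(2qI·B)
2qI·B = 2 × 1.602×10⁻¹⁹ × 9.14×10⁻⁷ × 8.94×10³ = 2.62×10⁻²¹ A²
I_n = √(2.62×10⁻²¹) = 5.12×10⁻¹¹ A = 51.2 pA

51.2 pA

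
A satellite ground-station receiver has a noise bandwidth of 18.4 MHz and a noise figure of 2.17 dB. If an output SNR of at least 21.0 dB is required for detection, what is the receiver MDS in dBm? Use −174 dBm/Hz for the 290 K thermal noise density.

−78.2 dBm

Sensitivity = −174 + 10 log₁₀(B) + NF + SNR_min
= −174 + 72.65 + 2.17 + 21.0
= −78.18 dBm → −78.2 dBm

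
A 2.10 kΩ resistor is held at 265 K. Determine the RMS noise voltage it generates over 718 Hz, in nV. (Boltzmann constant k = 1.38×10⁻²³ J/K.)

V_n = √(4kTRB)
4kTRB = 4 × 1.38×10⁻²³ × 265 × 2.10×10³ × 7.18×10² = 2.21×10⁻¹⁴ V²
V_n = √(2.21×10⁻¹⁴) = 1.49×10⁻⁷ V = 149 nV

149 nV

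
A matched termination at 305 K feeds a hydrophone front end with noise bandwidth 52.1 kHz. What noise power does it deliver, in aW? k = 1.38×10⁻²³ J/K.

P_n = kTB = 1.38×10⁻²³ × 305 × 5.21×10⁴ = 2.19×10⁻¹⁶ W = 219 aW

219 aW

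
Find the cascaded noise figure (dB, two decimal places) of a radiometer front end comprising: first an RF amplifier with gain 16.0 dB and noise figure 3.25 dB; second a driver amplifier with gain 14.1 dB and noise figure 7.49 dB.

Convert to linear (a loss of L dB is a gain of −L dB): F_i = 10^(NF_i/10), G_i = 10^(G_i,dB/10)
  Stage 1: F_1 = 10^(3.25/10) = 2.113, G_1 = 10^(16.0/10) = 39.81
  Stage 2: F_2 = 10^(7.49/10) = 5.610, G_2 = 10^(14.1/10) = 25.70
Friis cascade:
  F = 2.113 + (5.610 − 1)/39.81 = 2.229
NF = 10 log₁₀(2.229) = 3.48 dB

3.48 dB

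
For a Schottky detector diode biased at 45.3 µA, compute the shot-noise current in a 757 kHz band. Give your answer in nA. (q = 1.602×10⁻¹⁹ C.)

I_n = √(2qI·B)
2qI·B = 2 × 1.602×10⁻¹⁹ × 4.53×10⁻⁵ × 7.57×10⁵ = 1.10×10⁻¹⁷ A²
I_n = √(1.10×10⁻¹⁷) = 3.31×10⁻⁹ A = 3.31 nA

3.31 nA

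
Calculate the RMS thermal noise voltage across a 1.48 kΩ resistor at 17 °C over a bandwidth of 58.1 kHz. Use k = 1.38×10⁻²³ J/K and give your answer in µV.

1.17 µV

T = 17 °C + 273.15 = 290.15 K
V_n = √(4kTRB)
4kTRB = 4 × 1.38×10⁻²³ × 290.15 × 1.48×10³ × 5.81×10⁴ = 1.38×10⁻¹² V²
V_n = √(1.38×10⁻¹²) = 1.17×10⁻⁶ V = 1.17 µV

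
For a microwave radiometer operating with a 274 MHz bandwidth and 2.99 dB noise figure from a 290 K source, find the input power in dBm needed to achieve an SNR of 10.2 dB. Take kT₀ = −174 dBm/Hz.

−76.4 dBm

Sensitivity = −174 + 10 log₁₀(B) + NF + SNR_min
= −174 + 84.38 + 2.99 + 10.2
= −76.43 dBm → −76.4 dBm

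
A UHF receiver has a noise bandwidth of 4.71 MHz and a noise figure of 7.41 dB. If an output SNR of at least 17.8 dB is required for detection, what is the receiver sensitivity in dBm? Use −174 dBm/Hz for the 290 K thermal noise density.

Sensitivity = −174 + 10 log₁₀(B) + NF + SNR_min
= −174 + 66.73 + 7.41 + 17.8
= −82.06 dBm → −82.1 dBm

−82.1 dBm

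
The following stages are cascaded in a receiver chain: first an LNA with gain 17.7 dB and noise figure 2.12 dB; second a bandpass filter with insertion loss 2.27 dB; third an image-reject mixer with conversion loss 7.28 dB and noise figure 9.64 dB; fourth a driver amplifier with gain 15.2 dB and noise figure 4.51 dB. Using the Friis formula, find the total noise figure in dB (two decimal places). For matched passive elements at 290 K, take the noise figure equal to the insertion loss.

3.34 dB

Convert to linear (a loss of L dB is a gain of −L dB): F_i = 10^(NF_i/10), G_i = 10^(G_i,dB/10)
  Stage 1: F_1 = 10^(2.12/10) = 1.629, G_1 = 10^(17.7/10) = 58.88
  Stage 2: F_2 = 10^(2.27/10) = 1.687, G_2 = 10^(−2.27/10) = 0.5929
  Stage 3: F_3 = 10^(9.64/10) = 9.204, G_3 = 10^(−7.28/10) = 0.1871
  Stage 4: F_4 = 10^(4.51/10) = 2.825, G_4 = 10^(15.2/10) = 33.11
Friis cascade:
  F = 1.629 + (1.687 − 1)/58.88 + (9.204 − 1)/34.91 + (2.825 − 1)/6.531 = 2.155
NF = 10 log₁₀(2.155) = 3.34 dB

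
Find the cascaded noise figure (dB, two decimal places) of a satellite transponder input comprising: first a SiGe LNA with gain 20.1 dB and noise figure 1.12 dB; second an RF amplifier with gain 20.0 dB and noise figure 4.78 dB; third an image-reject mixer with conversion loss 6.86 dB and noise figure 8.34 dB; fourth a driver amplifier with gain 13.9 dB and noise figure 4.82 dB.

Convert to linear (a loss of L dB is a gain of −L dB): F_i = 10^(NF_i/10), G_i = 10^(G_i,dB/10)
  Stage 1: F_1 = 10^(1.12/10) = 1.294, G_1 = 10^(20.1/10) = 102.3
  Stage 2: F_2 = 10^(4.78/10) = 3.006, G_2 = 10^(20.0/10) = 100.0
  Stage 3: F_3 = 10^(8.34/10) = 6.823, G_3 = 10^(−6.86/10) = 0.2061
  Stage 4: F_4 = 10^(4.82/10) = 3.034, G_4 = 10^(13.9/10) = 24.55
Friis cascade:
  F = 1.294 + (3.006 − 1)/102.3 + (6.823 − 1)/1.023×10⁴ + (3.034 − 1)/2109 = 1.315
NF = 10 log₁₀(1.315) = 1.19 dB

1.19 dB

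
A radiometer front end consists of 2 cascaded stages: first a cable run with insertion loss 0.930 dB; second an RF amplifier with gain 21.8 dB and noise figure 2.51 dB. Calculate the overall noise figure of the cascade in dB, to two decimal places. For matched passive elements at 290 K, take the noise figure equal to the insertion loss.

3.44 dB

Convert to linear (a loss of L dB is a gain of −L dB): F_i = 10^(NF_i/10), G_i = 10^(G_i,dB/10)
  Stage 1: F_1 = 10^(0.930/10) = 1.239, G_1 = 10^(−0.930/10) = 0.8072
  Stage 2: F_2 = 10^(2.51/10) = 1.782, G_2 = 10^(21.8/10) = 151.4
Friis cascade:
  F = 1.239 + (1.782 − 1)/0.8072 = 2.208
NF = 10 log₁₀(2.208) = 3.44 dB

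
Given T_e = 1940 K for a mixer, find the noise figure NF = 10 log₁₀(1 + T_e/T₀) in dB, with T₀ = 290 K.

F = 1 + T_e/T₀ = 1 + 1940/290 = 7.68966
NF = 10 log₁₀(7.68966) = 8.86 dB

8.86 dB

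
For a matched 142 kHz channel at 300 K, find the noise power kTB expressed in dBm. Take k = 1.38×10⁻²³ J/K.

P_n = kTB = 1.38×10⁻²³ × 300 × 1.42×10⁵ = 5.88×10⁻¹⁶ W
In dBm: 10 log₁₀(5.88×10⁻¹⁶ / 10⁻³) = −122.3 dBm

−122.3 dBm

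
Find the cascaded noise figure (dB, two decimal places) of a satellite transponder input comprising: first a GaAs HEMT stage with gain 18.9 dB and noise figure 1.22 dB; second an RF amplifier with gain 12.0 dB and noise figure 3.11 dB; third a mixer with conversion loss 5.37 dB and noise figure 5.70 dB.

Convert to linear (a loss of L dB is a gain of −L dB): F_i = 10^(NF_i/10), G_i = 10^(G_i,dB/10)
  Stage 1: F_1 = 10^(1.22/10) = 1.324, G_1 = 10^(18.9/10) = 77.62
  Stage 2: F_2 = 10^(3.11/10) = 2.046, G_2 = 10^(12.0/10) = 15.85
  Stage 3: F_3 = 10^(5.70/10) = 3.715, G_3 = 10^(−5.37/10) = 0.2904
Friis cascade:
  F = 1.324 + (2.046 − 1)/77.62 + (3.715 − 1)/1230 = 1.340
NF = 10 log₁₀(1.340) = 1.27 dB

1.27 dB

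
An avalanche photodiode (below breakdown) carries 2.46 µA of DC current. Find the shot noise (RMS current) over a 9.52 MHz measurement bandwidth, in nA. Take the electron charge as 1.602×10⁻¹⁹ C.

2.74 nA

I_n = √(2qI·B)
2qI·B = 2 × 1.602×10⁻¹⁹ × 2.46×10⁻⁶ × 9.52×10⁶ = 7.50×10⁻¹⁸ A²
I_n = √(7.50×10⁻¹⁸) = 2.74×10⁻⁹ A = 2.74 nA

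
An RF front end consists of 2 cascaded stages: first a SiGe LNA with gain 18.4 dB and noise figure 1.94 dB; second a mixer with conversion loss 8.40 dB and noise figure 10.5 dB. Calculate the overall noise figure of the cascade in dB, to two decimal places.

Convert to linear (a loss of L dB is a gain of −L dB): F_i = 10^(NF_i/10), G_i = 10^(G_i,dB/10)
  Stage 1: F_1 = 10^(1.94/10) = 1.563, G_1 = 10^(18.4/10) = 69.18
  Stage 2: F_2 = 10^(10.5/10) = 11.22, G_2 = 10^(−8.40/10) = 0.1445
Friis cascade:
  F = 1.563 + (11.22 − 1)/69.18 = 1.711
NF = 10 log₁₀(1.711) = 2.33 dB

2.33 dB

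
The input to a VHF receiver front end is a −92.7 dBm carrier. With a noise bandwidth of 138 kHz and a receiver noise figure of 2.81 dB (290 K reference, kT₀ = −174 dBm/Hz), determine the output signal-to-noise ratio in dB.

Noise floor: N = −174 + 10 log₁₀(B) + NF
10 log₁₀(1.38×10⁵) = 51.4 dB
N = −174 + 51.4 + 2.81 = −119.79 dBm
SNR = P_sig − N = −92.7 − (−119.79) = 27.09 dB → 27.1 dB

27.1 dB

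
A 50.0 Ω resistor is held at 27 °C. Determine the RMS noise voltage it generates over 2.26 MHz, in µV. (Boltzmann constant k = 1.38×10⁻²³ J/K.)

T = 27 °C + 273.15 = 300.15 K
V_n = √(4kTRB)
4kTRB = 4 × 1.38×10⁻²³ × 300.15 × 5.00×10¹ × 2.26×10⁶ = 1.87×10⁻¹² V²
V_n = √(1.87×10⁻¹²) = 1.37×10⁻⁶ V = 1.37 µV

1.37 µV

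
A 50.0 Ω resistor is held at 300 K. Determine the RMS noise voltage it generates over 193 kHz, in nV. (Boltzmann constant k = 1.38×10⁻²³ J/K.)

400 nV

V_n = √(4kTRB)
4kTRB = 4 × 1.38×10⁻²³ × 300 × 5.00×10¹ × 1.93×10⁵ = 1.60×10⁻¹³ V²
V_n = √(1.60×10⁻¹³) = 4.00×10⁻⁷ V = 400 nV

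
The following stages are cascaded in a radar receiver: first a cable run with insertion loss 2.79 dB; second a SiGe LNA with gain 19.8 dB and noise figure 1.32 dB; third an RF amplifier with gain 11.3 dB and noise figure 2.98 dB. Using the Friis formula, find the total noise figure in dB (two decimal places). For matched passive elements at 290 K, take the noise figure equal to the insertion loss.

4.14 dB

Convert to linear (a loss of L dB is a gain of −L dB): F_i = 10^(NF_i/10), G_i = 10^(G_i,dB/10)
  Stage 1: F_1 = 10^(2.79/10) = 1.901, G_1 = 10^(−2.79/10) = 0.5260
  Stage 2: F_2 = 10^(1.32/10) = 1.355, G_2 = 10^(19.8/10) = 95.50
  Stage 3: F_3 = 10^(2.98/10) = 1.986, G_3 = 10^(11.3/10) = 13.49
Friis cascade:
  F = 1.901 + (1.355 − 1)/0.5260 + (1.986 − 1)/50.23 = 2.596
NF = 10 log₁₀(2.596) = 4.14 dB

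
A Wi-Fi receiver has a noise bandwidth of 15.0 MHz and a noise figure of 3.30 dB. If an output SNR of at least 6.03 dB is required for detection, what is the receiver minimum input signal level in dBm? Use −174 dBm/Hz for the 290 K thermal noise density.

Sensitivity = −174 + 10 log₁₀(B) + NF + SNR_min
= −174 + 71.76 + 3.30 + 6.03
= −92.91 dBm → −92.9 dBm

−92.9 dBm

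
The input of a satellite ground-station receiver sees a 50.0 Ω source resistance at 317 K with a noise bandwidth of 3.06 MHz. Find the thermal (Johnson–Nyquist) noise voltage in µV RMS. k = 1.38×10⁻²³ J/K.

1.64 µV

V_n = √(4kTRB)
4kTRB = 4 × 1.38×10⁻²³ × 317 × 5.00×10¹ × 3.06×10⁶ = 2.68×10⁻¹² V²
V_n = √(2.68×10⁻¹²) = 1.64×10⁻⁶ V = 1.64 µV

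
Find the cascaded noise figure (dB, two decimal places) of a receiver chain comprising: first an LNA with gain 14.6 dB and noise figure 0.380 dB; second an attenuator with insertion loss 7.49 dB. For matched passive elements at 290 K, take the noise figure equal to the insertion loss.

0.97 dB

Convert to linear (a loss of L dB is a gain of −L dB): F_i = 10^(NF_i/10), G_i = 10^(G_i,dB/10)
  Stage 1: F_1 = 10^(0.380/10) = 1.091, G_1 = 10^(14.6/10) = 28.84
  Stage 2: F_2 = 10^(7.49/10) = 5.610, G_2 = 10^(−7.49/10) = 0.1782
Friis cascade:
  F = 1.091 + (5.610 − 1)/28.84 = 1.251
NF = 10 log₁₀(1.251) = 0.97 dB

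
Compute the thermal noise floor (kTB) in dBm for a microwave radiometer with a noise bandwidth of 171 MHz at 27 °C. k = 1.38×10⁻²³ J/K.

−91.5 dBm

T = 27 °C + 273.15 = 300.15 K
P_n = kTB = 1.38×10⁻²³ × 300.15 × 1.71×10⁸ = 7.08×10⁻¹³ W
In dBm: 10 log₁₀(7.08×10⁻¹³ / 10⁻³) = −91.5 dBm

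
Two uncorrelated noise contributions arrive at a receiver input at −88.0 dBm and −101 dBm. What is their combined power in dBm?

Convert to linear, add, convert back:
P₁ = 1.58×10⁻¹² W, P₂ = 7.94×10⁻¹⁴ W
P_tot = 1.66×10⁻¹² W → 10 log₁₀(P_tot / 10⁻³) = −87.8 dBm

−87.8 dBm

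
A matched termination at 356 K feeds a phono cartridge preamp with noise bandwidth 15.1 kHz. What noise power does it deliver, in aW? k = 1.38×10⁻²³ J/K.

74.2 aW

P_n = kTB = 1.38×10⁻²³ × 356 × 1.51×10⁴ = 7.42×10⁻¹⁷ W = 74.2 aW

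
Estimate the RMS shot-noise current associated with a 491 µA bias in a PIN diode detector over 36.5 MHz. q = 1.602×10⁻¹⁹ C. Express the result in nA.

75.8 nA

I_n = √(2qI·B)
2qI·B = 2 × 1.602×10⁻¹⁹ × 4.91×10⁻⁴ × 3.65×10⁷ = 5.74×10⁻¹⁵ A²
I_n = √(5.74×10⁻¹⁵) = 7.58×10⁻⁸ A = 75.8 nA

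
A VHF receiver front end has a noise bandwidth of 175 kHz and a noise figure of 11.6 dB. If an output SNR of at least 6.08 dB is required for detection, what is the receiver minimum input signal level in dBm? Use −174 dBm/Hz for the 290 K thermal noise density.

−103.9 dBm

Sensitivity = −174 + 10 log₁₀(B) + NF + SNR_min
= −174 + 52.43 + 11.6 + 6.08
= −103.89 dBm → −103.9 dBm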